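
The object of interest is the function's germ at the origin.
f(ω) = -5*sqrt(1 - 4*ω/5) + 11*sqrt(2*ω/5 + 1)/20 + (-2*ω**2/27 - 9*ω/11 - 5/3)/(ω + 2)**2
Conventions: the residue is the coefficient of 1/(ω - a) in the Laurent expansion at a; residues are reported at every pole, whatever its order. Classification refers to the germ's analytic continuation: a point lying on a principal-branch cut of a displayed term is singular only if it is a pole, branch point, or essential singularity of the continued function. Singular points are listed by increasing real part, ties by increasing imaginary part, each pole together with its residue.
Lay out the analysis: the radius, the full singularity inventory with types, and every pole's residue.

Denominator factor (ω + 2)^2: pole of order 2 at -2, modulus 2.
Branch term (11/20)*sqrt(1 - ω/(-5/2)): its argument vanishes at ω = -5/2, a square-root branch point, modulus 5/2.
Branch term (-5)*sqrt(1 - ω/(5/4)): its argument vanishes at ω = 5/4, a square-root branch point, modulus 5/4.
The radius of convergence is the smallest modulus among the singular points: 5/4.
The branch terms are analytic at -2 and contribute nothing to the residue; only the rational part matters.
At the order-2 pole -2 set g(ω) = (ω - (-2))^2*(rational part) = -2*ω**2/27 - 9*ω/11 - 5/3.
Order-2 pole: residue = g'(a); g'(-2) = -155/297, so the residue is -155/297.
List the singular points by increasing real part (a conjugate pair: the negative imaginary part first).

Radius of convergence at 0: 5/4.
At -5/2: an algebraic (square-root) branch point.
At -2: a pole of order 2; residue -155/297.
At 5/4: an algebraic (square-root) branch point.


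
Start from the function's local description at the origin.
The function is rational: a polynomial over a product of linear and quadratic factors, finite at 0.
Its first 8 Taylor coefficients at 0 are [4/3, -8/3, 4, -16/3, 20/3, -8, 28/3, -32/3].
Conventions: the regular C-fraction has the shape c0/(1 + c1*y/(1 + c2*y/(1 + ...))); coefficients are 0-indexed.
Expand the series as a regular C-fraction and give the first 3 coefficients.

The regular C-fraction coefficients are [4/3, 2, -1/2].

Taylor coefficients (read off): a_0 = 4/3, a_1 = -8/3, a_2 = 4.
c0 = a_0 = 4/3. Peel one level at a time: if S = 1 + c*y/S' with S'(0) = 1, then c is the y-coefficient of S and S' = c*y/(S - 1).
S_1 = c0/f = 1 + (2)*y + (1)*y^2 + ...; c1 = 2.
S_2 = c1*y/(S_1 - 1) = 1 + (-1/2)*y + ...; c2 = -1/2.


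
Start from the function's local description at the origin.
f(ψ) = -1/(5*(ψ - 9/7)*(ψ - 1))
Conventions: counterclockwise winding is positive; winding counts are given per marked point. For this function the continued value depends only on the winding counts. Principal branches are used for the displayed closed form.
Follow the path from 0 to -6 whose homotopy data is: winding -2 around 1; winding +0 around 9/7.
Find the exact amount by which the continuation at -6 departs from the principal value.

Continued minus principal equals 0.

The function is rational, hence single-valued: continuing it around any pole returns the same value, so the difference is 0.


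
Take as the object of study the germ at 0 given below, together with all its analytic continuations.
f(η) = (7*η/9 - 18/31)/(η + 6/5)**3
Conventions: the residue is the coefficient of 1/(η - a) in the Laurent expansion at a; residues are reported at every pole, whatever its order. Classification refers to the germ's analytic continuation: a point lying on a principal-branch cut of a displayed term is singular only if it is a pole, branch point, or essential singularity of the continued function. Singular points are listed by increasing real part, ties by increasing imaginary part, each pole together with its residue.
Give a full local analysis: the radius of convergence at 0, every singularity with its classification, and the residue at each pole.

Radius of convergence at 0: 6/5.
At -6/5: a pole of order 3; residue 0.

Denominator factor (η + 6/5)^3: pole of order 3 at -6/5, modulus 6/5.
The radius of convergence is the smallest modulus among the singular points: 6/5.
At the order-3 pole -6/5 set g(η) = (η - (-6/5))^3*f(η) = 7*η/9 - 18/31.
Order-3 pole: residue = g''(a)/2; g''(-6/5) = 0, so the residue is 0.


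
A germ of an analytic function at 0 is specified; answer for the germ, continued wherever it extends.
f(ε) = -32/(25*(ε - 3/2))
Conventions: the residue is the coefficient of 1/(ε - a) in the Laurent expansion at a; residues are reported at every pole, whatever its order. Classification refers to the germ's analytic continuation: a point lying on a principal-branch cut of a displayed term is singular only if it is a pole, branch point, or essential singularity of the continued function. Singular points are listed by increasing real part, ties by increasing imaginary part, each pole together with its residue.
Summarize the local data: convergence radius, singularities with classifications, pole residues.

Denominator factor (ε - 3/2): pole of order 1 at 3/2, modulus 3/2.
The radius of convergence is the smallest modulus among the singular points: 3/2.
At the order-1 pole 3/2 set g(ε) = (ε - (3/2))*f(ε) = -32/25.
Simple pole: residue = g(a) at a = 3/2, which is -32/25.

Radius of convergence at 0: 3/2.
At 3/2: a pole of order 1; residue -32/25.


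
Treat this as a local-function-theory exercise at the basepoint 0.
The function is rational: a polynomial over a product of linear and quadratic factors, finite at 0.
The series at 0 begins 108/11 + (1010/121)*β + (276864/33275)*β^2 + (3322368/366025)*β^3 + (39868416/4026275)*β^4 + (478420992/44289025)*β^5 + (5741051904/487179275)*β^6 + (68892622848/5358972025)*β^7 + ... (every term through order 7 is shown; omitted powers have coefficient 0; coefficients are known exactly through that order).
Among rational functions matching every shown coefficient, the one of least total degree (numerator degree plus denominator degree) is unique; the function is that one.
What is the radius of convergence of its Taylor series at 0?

No rational of total degree below 3 reproduces all 8 coefficients; solving the [2/1] Pade equations on them gives f(β) = (18*β**2/25 + 13*β/6 - 9)/(β - 11/12), whose expansion matches every shown term.
Denominator factor (β - 11/12): pole of order 1 at 11/12, modulus 11/12.
The radius of convergence is the smallest modulus among the singular points: 11/12.

The radius of convergence is 11/12.


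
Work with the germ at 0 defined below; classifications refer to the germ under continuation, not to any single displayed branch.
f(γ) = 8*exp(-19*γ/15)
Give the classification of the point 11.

There is no denominator, hence no pole anywhere.
The factor exp(-19*γ/15) is entire.
So the germ continues analytically to 11.

The point is a regular point.


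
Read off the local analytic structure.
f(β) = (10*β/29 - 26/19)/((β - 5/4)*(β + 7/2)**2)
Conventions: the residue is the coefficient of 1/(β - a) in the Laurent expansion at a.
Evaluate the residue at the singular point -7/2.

The residue is 8264/198911.

At the order-2 pole -7/2 set g(β) = (β - (-7/2))^2*f(β) = (10*β/29 - 26/19)/(β - 5/4).
Order-2 pole: residue = g'(a); g'(-7/2) = 8264/198911, so the residue is 8264/198911.


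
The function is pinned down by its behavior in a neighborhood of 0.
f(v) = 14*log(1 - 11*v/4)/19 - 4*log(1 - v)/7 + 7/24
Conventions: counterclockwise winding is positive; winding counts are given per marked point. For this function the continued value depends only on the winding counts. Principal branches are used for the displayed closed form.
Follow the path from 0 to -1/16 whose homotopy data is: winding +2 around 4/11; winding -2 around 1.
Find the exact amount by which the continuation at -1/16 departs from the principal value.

Continued minus principal equals (696/133)*pi*i.

The rational part is single-valued and drops out of the difference; each branch term changes only by its own monodromy.
(14/19)*log(1 - v/(4/11)): each positive loop around 4/11 adds 2*pi*i to the log, so winding +2 contributes (14/19)*(2)*2*pi*i = (56/19)*pi*i.
(-4/7)*log(1 - v/(1)): each positive loop around 1 adds 2*pi*i to the log, so winding -2 contributes (-4/7)*(-2)*2*pi*i = (16/7)*pi*i.
Summing the contributions at v = -1/16 gives (696/133)*pi*i.


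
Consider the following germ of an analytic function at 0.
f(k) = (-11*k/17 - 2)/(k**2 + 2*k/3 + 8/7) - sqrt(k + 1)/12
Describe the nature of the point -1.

The term (-1/12)*sqrt(1 - k/(-1)) has argument 1 - -1/(-1) = 0 at -1: a square-root (algebraic, two-sheeted) branch point; the remaining terms are analytic or single-valued there.

The point is an algebraic (square-root) branch point.


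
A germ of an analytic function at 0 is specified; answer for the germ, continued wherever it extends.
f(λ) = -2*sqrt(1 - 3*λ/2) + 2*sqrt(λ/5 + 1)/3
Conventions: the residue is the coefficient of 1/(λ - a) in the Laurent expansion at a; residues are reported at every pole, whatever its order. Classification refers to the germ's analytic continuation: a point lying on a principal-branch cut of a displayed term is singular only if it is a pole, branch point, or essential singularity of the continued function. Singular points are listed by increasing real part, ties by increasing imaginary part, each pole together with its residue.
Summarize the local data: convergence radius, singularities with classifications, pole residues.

Branch term (2/3)*sqrt(1 - λ/(-5)): its argument vanishes at λ = -5, a square-root branch point, modulus 5.
Branch term (-2)*sqrt(1 - λ/(2/3)): its argument vanishes at λ = 2/3, a square-root branch point, modulus 2/3.
The radius of convergence is the smallest modulus among the singular points: 2/3.
List the singular points by increasing real part (a conjugate pair: the negative imaginary part first).

Radius of convergence at 0: 2/3.
At -5: an algebraic (square-root) branch point.
At 2/3: an algebraic (square-root) branch point.


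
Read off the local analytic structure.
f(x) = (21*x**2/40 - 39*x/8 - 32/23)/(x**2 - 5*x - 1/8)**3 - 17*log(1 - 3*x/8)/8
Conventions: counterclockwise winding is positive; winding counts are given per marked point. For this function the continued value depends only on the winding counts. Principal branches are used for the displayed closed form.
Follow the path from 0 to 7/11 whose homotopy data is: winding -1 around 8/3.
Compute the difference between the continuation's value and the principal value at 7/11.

Continued minus principal equals (17/4)*pi*i.

The rational part is single-valued and drops out of the difference; each branch term changes only by its own monodromy.
(-17/8)*log(1 - x/(8/3)): each positive loop around 8/3 adds 2*pi*i to the log, so winding -1 contributes (-17/8)*(-1)*2*pi*i = (17/4)*pi*i.
Summing the contributions at x = 7/11 gives (17/4)*pi*i.


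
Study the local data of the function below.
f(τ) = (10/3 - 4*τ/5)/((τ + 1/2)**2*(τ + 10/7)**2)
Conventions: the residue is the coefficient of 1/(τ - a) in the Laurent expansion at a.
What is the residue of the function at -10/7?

At the order-2 pole -10/7 set g(τ) = (τ - (-10/7))^2*f(τ) = (10/3 - 4*τ/5)/(τ + 1/2)**2.
Order-2 pole: residue = g'(a); g'(-10/7) = 337904/32955, so the residue is 337904/32955.

The residue is 337904/32955.


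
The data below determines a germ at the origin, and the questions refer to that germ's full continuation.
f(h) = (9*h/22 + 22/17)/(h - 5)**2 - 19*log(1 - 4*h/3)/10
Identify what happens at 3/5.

Denominator factors: h - 5 = -22/5 at h = 3/5 — none vanishes.
Branch term log(1 - h/(3/4)): argument at 3/5 is 1/5, nonzero, so 3/5 is not its branch point (a point on a principal cut is still regular for the continued germ).
So the germ continues analytically to 3/5.

The point is a regular point.


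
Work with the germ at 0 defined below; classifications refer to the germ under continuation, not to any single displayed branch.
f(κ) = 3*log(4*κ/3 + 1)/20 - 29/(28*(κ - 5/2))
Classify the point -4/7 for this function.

The point is a regular point.

Denominator factors: κ - 5/2 = -43/14 at κ = -4/7 — none vanishes.
Branch term log(1 - κ/(-3/4)): argument at -4/7 is 5/21, nonzero, so -4/7 is not its branch point (a point on a principal cut is still regular for the continued germ).
So the germ continues analytically to -4/7.


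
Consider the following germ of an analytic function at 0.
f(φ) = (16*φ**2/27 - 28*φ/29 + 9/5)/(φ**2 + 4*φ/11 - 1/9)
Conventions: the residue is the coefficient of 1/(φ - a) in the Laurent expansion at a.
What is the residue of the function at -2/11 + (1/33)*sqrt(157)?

The residue is -5086/8613 + (8870383/40567230)*sqrt(157).

The factor φ**2 + 4*φ/11 - 1/9 splits as (φ - a)(φ - a') with a = -2/11 + (1/33)*sqrt(157), a' = -2/11 - (1/33)*sqrt(157). At the order-1 pole a set g(φ) = (φ - a)*f(φ) = [16*φ**2/27 - 28*φ/29 + 9/5] / (φ - a').
Simple pole: residue = g(a) at a = -2/11 + (1/33)*sqrt(157), which is -5086/8613 + (8870383/40567230)*sqrt(157).


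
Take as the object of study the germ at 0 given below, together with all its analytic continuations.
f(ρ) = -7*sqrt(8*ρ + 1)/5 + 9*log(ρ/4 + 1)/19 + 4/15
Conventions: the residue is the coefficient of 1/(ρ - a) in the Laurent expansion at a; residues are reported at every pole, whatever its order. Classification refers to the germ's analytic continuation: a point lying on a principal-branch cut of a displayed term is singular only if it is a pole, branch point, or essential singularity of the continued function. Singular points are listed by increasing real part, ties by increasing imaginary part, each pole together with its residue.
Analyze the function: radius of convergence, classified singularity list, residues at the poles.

Radius of convergence at 0: 1/8.
At -4: a logarithmic branch point.
At -1/8: an algebraic (square-root) branch point.

Branch term (-7/5)*sqrt(1 - ρ/(-1/8)): its argument vanishes at ρ = -1/8, a square-root branch point, modulus 1/8.
Branch term (9/19)*log(1 - ρ/(-4)): its argument vanishes at ρ = -4, a logarithmic branch point, modulus 4.
The radius of convergence is the smallest modulus among the singular points: 1/8.
List the singular points by increasing real part (a conjugate pair: the negative imaginary part first).


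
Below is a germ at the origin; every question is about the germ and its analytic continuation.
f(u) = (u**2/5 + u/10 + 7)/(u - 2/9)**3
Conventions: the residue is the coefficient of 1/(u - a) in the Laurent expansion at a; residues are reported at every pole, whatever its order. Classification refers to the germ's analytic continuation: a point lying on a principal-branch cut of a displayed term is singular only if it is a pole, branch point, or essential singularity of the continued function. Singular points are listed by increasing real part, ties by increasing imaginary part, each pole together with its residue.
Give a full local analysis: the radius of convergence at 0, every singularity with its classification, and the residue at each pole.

Denominator factor (u - 2/9)^3: pole of order 3 at 2/9, modulus 2/9.
The radius of convergence is the smallest modulus among the singular points: 2/9.
At the order-3 pole 2/9 set g(u) = (u - (2/9))^3*f(u) = u**2/5 + u/10 + 7.
Order-3 pole: residue = g''(a)/2; g''(2/9) = 2/5, so the residue is 1/5.

Radius of convergence at 0: 2/9.
At 2/9: a pole of order 3; residue 1/5.


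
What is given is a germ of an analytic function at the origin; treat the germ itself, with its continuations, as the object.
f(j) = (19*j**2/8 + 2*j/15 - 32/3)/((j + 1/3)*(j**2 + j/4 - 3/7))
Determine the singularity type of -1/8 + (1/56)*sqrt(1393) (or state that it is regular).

The denominator factor j**2 + j/4 - 3/7 vanishes at -1/8 + (1/56)*sqrt(1393) and appears to the power 1; the numerator there equals -257813/26880 - (221/26880)*sqrt(1393), nonzero, and no other factor vanishes.
Hence a pole whose order is the multiplicity, 1.

The point is a pole of order 1.


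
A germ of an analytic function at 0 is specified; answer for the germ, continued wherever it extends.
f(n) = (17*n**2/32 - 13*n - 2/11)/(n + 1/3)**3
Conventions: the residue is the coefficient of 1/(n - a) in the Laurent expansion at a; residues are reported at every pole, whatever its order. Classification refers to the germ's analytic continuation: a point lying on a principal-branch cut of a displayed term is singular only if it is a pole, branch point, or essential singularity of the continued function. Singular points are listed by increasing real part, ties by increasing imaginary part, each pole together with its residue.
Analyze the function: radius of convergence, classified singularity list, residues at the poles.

Radius of convergence at 0: 1/3.
At -1/3: a pole of order 3; residue 17/32.

Denominator factor (n + 1/3)^3: pole of order 3 at -1/3, modulus 1/3.
The radius of convergence is the smallest modulus among the singular points: 1/3.
At the order-3 pole -1/3 set g(n) = (n - (-1/3))^3*f(n) = 17*n**2/32 - 13*n - 2/11.
Order-3 pole: residue = g''(a)/2; g''(-1/3) = 17/16, so the residue is 17/32.


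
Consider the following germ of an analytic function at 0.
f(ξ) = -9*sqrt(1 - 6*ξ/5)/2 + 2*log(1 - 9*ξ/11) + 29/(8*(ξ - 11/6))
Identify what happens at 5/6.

The term (-9/2)*sqrt(1 - ξ/(5/6)) has argument 1 - 5/6/(5/6) = 0 at 5/6: a square-root (algebraic, two-sheeted) branch point; the remaining terms are analytic or single-valued there.

The point is an algebraic (square-root) branch point.


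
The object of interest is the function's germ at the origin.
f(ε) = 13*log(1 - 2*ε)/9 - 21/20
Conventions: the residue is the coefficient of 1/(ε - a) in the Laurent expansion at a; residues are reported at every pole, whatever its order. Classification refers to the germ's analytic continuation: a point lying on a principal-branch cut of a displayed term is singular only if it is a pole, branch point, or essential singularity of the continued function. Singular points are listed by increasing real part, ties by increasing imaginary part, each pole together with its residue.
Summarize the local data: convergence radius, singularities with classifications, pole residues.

Branch term (13/9)*log(1 - ε/(1/2)): its argument vanishes at ε = 1/2, a logarithmic branch point, modulus 1/2.
The radius of convergence is the smallest modulus among the singular points: 1/2.

Radius of convergence at 0: 1/2.
At 1/2: a logarithmic branch point.


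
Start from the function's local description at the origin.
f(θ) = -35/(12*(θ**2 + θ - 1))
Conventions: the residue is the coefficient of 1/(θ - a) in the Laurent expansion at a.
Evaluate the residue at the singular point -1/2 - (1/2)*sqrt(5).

The factor θ**2 + θ - 1 splits as (θ - a)(θ - a') with a = -1/2 - (1/2)*sqrt(5), a' = -1/2 + (1/2)*sqrt(5). At the order-1 pole a set g(θ) = (θ - a)*f(θ) = [-35/12] / (θ - a').
Simple pole: residue = g(a) at a = -1/2 - (1/2)*sqrt(5), which is (7/12)*sqrt(5).

The residue is (7/12)*sqrt(5).


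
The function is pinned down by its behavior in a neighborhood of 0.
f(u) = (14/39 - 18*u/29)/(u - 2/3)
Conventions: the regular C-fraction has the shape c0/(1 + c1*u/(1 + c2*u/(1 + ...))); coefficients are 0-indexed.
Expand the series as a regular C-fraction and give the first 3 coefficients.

The regular C-fraction coefficients are [-7/13, 93/406, -351/203].

Taylor coefficients (expand at 0): a_0 = -7/13, a_1 = 93/754, a_2 = 279/1508.
c0 = a_0 = -7/13. Peel one level at a time: if S = 1 + c*u/S' with S'(0) = 1, then c is the u-coefficient of S and S' = c*u/(S - 1).
S_1 = c0/f = 1 + (93/406)*u + (32643/82418)*u^2 + ...; c1 = 93/406.
S_2 = c1*u/(S_1 - 1) = 1 + (-351/203)*u + ...; c2 = -351/203.


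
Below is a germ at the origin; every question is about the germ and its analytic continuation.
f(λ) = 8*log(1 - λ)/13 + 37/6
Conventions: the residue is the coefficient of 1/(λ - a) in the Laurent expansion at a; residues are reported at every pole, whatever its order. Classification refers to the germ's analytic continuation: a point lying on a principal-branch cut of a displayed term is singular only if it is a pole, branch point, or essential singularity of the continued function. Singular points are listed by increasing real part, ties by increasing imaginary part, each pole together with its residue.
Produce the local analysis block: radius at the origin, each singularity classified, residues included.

Branch term (8/13)*log(1 - λ/(1)): its argument vanishes at λ = 1, a logarithmic branch point, modulus 1.
The radius of convergence is the smallest modulus among the singular points: 1.

Radius of convergence at 0: 1.
At 1: a logarithmic branch point.


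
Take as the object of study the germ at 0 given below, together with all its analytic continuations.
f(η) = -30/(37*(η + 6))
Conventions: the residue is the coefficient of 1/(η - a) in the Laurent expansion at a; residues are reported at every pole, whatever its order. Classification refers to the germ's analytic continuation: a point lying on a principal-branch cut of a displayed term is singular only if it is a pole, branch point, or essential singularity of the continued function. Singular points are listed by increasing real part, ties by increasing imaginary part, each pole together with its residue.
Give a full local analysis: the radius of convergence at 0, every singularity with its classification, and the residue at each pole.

Denominator factor (η + 6): pole of order 1 at -6, modulus 6.
The radius of convergence is the smallest modulus among the singular points: 6.
At the order-1 pole -6 set g(η) = (η - (-6))*f(η) = -30/37.
Simple pole: residue = g(a) at a = -6, which is -30/37.

Radius of convergence at 0: 6.
At -6: a pole of order 1; residue -30/37.


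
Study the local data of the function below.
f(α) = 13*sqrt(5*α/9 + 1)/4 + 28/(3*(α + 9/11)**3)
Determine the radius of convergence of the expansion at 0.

The radius of convergence is 9/11.

Denominator factor (α + 9/11)^3: pole of order 3 at -9/11, modulus 9/11.
Branch term (13/4)*sqrt(1 - α/(-9/5)): its argument vanishes at α = -9/5, a square-root branch point, modulus 9/5.
The radius of convergence is the smallest modulus among the singular points: 9/11.


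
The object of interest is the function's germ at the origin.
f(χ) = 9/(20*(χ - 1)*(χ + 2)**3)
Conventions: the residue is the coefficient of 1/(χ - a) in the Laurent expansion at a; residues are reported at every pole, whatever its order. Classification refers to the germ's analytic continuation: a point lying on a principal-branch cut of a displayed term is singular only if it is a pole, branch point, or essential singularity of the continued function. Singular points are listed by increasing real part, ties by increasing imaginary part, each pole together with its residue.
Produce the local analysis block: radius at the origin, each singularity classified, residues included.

Radius of convergence at 0: 1.
At -2: a pole of order 3; residue -1/60.
At 1: a pole of order 1; residue 1/60.

Denominator factor (χ - 1): pole of order 1 at 1, modulus 1.
Denominator factor (χ + 2)^3: pole of order 3 at -2, modulus 2.
The radius of convergence is the smallest modulus among the singular points: 1.
At the order-3 pole -2 set g(χ) = (χ - (-2))^3*f(χ) = 9/(20*(χ - 1)).
Order-3 pole: residue = g''(a)/2; g''(-2) = -1/30, so the residue is -1/60.
At the order-1 pole 1 set g(χ) = (χ - (1))*f(χ) = 9/(20*(χ + 2)**3).
Simple pole: residue = g(a) at a = 1, which is 1/60.
List the singular points by increasing real part (a conjugate pair: the negative imaginary part first).


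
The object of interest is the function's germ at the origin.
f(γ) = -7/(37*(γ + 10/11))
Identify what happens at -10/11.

The point is a pole of order 1.

The denominator factor γ + 10/11 vanishes at -10/11 and appears to the power 1; the numerator there equals -7/37, nonzero, and no other factor vanishes.
Hence a pole whose order is the multiplicity, 1.


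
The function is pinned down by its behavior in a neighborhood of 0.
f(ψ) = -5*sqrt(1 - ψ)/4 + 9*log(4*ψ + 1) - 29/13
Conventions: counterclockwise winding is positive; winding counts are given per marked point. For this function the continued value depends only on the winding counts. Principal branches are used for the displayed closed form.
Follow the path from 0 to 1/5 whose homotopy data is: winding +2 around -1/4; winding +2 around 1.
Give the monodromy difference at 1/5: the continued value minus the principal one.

The rational part is single-valued and drops out of the difference; each branch term changes only by its own monodromy.
(-5/4)*sqrt(1 - ψ/(1)): winding +2 is even, the square root returns to the same sheet, contribution 0.
(9)*log(1 - ψ/(-1/4)): each positive loop around -1/4 adds 2*pi*i to the log, so winding +2 contributes (9)*(2)*2*pi*i = (36)*pi*i.
Summing the contributions at ψ = 1/5 gives (36)*pi*i.

Continued minus principal equals (36)*pi*i.


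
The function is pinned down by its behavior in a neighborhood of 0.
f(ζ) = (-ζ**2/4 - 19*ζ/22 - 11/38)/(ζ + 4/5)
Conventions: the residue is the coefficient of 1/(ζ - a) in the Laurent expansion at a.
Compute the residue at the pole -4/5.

At the order-1 pole -4/5 set g(ζ) = (ζ - (-4/5))*f(ζ) = -ζ**2/4 - 19*ζ/22 - 11/38.
Simple pole: residue = g(a) at a = -4/5, which is 2523/10450.

The residue is 2523/10450.


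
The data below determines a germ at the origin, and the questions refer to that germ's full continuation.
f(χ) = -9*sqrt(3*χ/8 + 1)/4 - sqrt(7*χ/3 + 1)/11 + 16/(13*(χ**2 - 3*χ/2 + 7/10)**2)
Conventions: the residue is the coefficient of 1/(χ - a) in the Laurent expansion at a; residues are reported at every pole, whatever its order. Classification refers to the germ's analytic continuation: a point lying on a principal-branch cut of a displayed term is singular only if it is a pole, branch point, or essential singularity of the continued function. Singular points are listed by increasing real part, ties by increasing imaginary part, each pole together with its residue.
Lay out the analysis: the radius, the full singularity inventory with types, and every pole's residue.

Radius of convergence at 0: 3/7.
At -8/3: an algebraic (square-root) branch point.
At -3/7: an algebraic (square-root) branch point.
At (3/4) - ((1/20)*sqrt(55))*i: a pole of order 2; residue ((1280/1573)*sqrt(55))*i.
At (3/4) + ((1/20)*sqrt(55))*i: a pole of order 2; residue -((1280/1573)*sqrt(55))*i.

Denominator factor (χ**2 - 3*χ/2 + 7/10)^2: discriminant -11/20, complex-conjugate roots (3/4) + ((1/20)*sqrt(55))*i and (3/4) - ((1/20)*sqrt(55))*i; poles of order 2, moduli (1/10)*sqrt(70) and (1/10)*sqrt(70).
Branch term (-9/4)*sqrt(1 - χ/(-8/3)): its argument vanishes at χ = -8/3, a square-root branch point, modulus 8/3.
Branch term (-1/11)*sqrt(1 - χ/(-3/7)): its argument vanishes at χ = -3/7, a square-root branch point, modulus 3/7.
The radius of convergence is the smallest modulus among the singular points: 3/7.
The branch terms are analytic at (3/4) - ((1/20)*sqrt(55))*i and contribute nothing to the residue; only the rational part matters.
The factor χ**2 - 3*χ/2 + 7/10 splits as (χ - a)(χ - a') with a = (3/4) - ((1/20)*sqrt(55))*i, a' = (3/4) + ((1/20)*sqrt(55))*i. At the order-2 pole a set g(χ) = (χ - a)^2*(rational part) = [16/13] / (χ - a')^2.
Order-2 pole: residue = g'(a); g'((3/4) - ((1/20)*sqrt(55))*i) = ((1280/1573)*sqrt(55))*i, so the residue is ((1280/1573)*sqrt(55))*i.
The branch terms are analytic at (3/4) + ((1/20)*sqrt(55))*i and contribute nothing to the residue; only the rational part matters.
The factor χ**2 - 3*χ/2 + 7/10 splits as (χ - a)(χ - a') with a = (3/4) + ((1/20)*sqrt(55))*i, a' = (3/4) - ((1/20)*sqrt(55))*i. At the order-2 pole a set g(χ) = (χ - a)^2*(rational part) = [16/13] / (χ - a')^2.
Order-2 pole: residue = g'(a); g'((3/4) + ((1/20)*sqrt(55))*i) = -((1280/1573)*sqrt(55))*i, so the residue is -((1280/1573)*sqrt(55))*i.
List the singular points by increasing real part (a conjugate pair: the negative imaginary part first).


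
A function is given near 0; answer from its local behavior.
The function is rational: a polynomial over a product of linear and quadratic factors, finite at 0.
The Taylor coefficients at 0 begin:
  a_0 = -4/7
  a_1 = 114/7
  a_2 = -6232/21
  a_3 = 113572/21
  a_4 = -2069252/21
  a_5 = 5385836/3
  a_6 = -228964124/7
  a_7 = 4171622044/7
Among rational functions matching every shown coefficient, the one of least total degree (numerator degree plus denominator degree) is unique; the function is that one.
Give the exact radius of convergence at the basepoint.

No rational of total degree below 5 reproduces all 8 coefficients; solving the [2/3] Pade equations on them gives f(v) = (-7*v**2/6 - 19*v/14 + 1/7)/((v + 1)*(v**2 - 9*v/2 - 1/4)), whose expansion matches every shown term.
Denominator factor (v + 1): pole of order 1 at -1, modulus 1.
Denominator factor (v**2 - 9*v/2 - 1/4): discriminant 85/4, real irrational roots 9/4 + (1/4)*sqrt(85) and 9/4 - (1/4)*sqrt(85); poles of order 1, moduli 9/4 + (1/4)*sqrt(85) and -9/4 + (1/4)*sqrt(85).
The radius of convergence is the smallest modulus among the singular points: -9/4 + (1/4)*sqrt(85).

The radius of convergence is -9/4 + (1/4)*sqrt(85).


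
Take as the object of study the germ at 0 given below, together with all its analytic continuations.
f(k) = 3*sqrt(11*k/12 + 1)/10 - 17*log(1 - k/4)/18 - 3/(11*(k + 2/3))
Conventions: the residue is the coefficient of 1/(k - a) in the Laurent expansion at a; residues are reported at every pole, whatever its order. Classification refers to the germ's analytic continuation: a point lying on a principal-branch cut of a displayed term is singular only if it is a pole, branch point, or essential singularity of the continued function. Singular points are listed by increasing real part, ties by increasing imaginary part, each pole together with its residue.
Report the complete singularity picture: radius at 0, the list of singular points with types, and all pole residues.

Denominator factor (k + 2/3): pole of order 1 at -2/3, modulus 2/3.
Branch term (-17/18)*log(1 - k/(4)): its argument vanishes at k = 4, a logarithmic branch point, modulus 4.
Branch term (3/10)*sqrt(1 - k/(-12/11)): its argument vanishes at k = -12/11, a square-root branch point, modulus 12/11.
The radius of convergence is the smallest modulus among the singular points: 2/3.
The branch terms are analytic at -2/3 and contribute nothing to the residue; only the rational part matters.
At the order-1 pole -2/3 set g(k) = (k - (-2/3))*(rational part) = -3/11.
Simple pole: residue = g(a) at a = -2/3, which is -3/11.
List the singular points by increasing real part (a conjugate pair: the negative imaginary part first).

Radius of convergence at 0: 2/3.
At -12/11: an algebraic (square-root) branch point.
At -2/3: a pole of order 1; residue -3/11.
At 4: a logarithmic branch point.


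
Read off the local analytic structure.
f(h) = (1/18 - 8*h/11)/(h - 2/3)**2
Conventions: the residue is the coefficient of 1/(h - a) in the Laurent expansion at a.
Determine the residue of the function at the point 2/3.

At the order-2 pole 2/3 set g(h) = (h - (2/3))^2*f(h) = 1/18 - 8*h/11.
Order-2 pole: residue = g'(a); g'(2/3) = -8/11, so the residue is -8/11.

The residue is -8/11.


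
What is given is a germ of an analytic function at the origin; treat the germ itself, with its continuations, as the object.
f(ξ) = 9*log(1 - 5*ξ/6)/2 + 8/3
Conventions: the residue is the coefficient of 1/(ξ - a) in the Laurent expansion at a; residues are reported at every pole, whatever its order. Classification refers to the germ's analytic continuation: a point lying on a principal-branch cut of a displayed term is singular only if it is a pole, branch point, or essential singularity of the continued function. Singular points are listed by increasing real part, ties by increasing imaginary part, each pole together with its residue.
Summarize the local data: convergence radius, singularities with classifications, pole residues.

Radius of convergence at 0: 6/5.
At 6/5: a logarithmic branch point.

Branch term (9/2)*log(1 - ξ/(6/5)): its argument vanishes at ξ = 6/5, a logarithmic branch point, modulus 6/5.
The radius of convergence is the smallest modulus among the singular points: 6/5.


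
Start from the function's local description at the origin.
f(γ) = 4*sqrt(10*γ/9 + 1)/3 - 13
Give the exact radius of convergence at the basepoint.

The radius of convergence is 9/10.

Branch term (4/3)*sqrt(1 - γ/(-9/10)): its argument vanishes at γ = -9/10, a square-root branch point, modulus 9/10.
The radius of convergence is the smallest modulus among the singular points: 9/10.


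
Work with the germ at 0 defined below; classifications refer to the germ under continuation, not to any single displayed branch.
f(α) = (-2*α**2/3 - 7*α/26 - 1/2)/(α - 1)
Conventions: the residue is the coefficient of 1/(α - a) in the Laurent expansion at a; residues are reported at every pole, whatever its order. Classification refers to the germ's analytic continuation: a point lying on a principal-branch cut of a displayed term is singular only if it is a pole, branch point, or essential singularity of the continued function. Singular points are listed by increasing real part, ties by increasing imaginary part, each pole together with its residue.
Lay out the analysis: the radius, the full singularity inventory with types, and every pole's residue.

Radius of convergence at 0: 1.
At 1: a pole of order 1; residue -56/39.

Denominator factor (α - 1): pole of order 1 at 1, modulus 1.
The radius of convergence is the smallest modulus among the singular points: 1.
At the order-1 pole 1 set g(α) = (α - (1))*f(α) = -2*α**2/3 - 7*α/26 - 1/2.
Simple pole: residue = g(a) at a = 1, which is -56/39.


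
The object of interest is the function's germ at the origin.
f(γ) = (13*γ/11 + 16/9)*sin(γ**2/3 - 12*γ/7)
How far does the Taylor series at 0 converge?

The radius of convergence is infinite.

The factor sin(γ**2/3 - 12*γ/7) is entire and contributes no finite singular point.
The polynomial part has no poles.
No finite singular points: the Taylor series at 0 converges everywhere.


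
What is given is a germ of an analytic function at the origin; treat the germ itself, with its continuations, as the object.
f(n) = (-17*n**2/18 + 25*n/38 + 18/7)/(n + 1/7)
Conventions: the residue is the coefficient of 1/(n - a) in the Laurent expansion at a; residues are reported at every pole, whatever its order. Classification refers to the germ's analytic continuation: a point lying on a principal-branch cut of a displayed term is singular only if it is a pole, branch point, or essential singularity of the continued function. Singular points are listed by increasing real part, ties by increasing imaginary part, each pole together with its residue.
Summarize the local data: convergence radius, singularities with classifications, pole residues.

Radius of convergence at 0: 1/7.
At -1/7: a pole of order 1; residue 20597/8379.

Denominator factor (n + 1/7): pole of order 1 at -1/7, modulus 1/7.
The radius of convergence is the smallest modulus among the singular points: 1/7.
At the order-1 pole -1/7 set g(n) = (n - (-1/7))*f(n) = -17*n**2/18 + 25*n/38 + 18/7.
Simple pole: residue = g(a) at a = -1/7, which is 20597/8379.


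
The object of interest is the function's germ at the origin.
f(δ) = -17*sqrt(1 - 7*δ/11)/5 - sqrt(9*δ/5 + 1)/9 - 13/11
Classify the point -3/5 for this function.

There is no denominator, hence no pole anywhere.
Branch term sqrt(1 - δ/(-5/9)): argument at -3/5 is -2/25, nonzero, so -3/5 is not its branch point (a point on a principal cut is still regular for the continued germ).
Branch term sqrt(1 - δ/(11/7)): argument at -3/5 is 76/55, nonzero, so -3/5 is not its branch point (a point on a principal cut is still regular for the continued germ).
So the germ continues analytically to -3/5.

The point is a regular point.


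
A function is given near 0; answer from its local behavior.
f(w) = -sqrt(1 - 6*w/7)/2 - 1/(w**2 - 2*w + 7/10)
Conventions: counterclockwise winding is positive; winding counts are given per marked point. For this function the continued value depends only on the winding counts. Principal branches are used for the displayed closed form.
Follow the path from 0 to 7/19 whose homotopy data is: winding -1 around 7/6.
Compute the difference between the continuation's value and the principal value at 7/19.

The rational part is single-valued and drops out of the difference; each branch term changes only by its own monodromy.
(-1/2)*sqrt(1 - w/(7/6)): winding -1 is odd, the square root flips sign, contributing -2*(-1/2)*sqrt(1 - (7/19)/(7/6)) = -2*(-1/2)*sqrt(13/19) = (1/19)*sqrt(247).
Summing the contributions at w = 7/19 gives (1/19)*sqrt(247).

Continued minus principal equals (1/19)*sqrt(247).


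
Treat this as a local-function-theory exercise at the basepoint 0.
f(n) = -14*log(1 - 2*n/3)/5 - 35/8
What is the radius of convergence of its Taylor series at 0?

The radius of convergence is 3/2.

Branch term (-14/5)*log(1 - n/(3/2)): its argument vanishes at n = 3/2, a logarithmic branch point, modulus 3/2.
The radius of convergence is the smallest modulus among the singular points: 3/2.


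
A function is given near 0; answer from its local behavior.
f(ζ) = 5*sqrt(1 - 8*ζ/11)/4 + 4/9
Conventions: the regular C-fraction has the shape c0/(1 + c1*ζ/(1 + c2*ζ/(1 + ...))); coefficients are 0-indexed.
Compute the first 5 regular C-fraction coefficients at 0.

Taylor coefficients (expand at 0): a_0 = 61/36, a_1 = -5/11, a_2 = -10/121, a_3 = -40/1331, a_4 = -200/14641.
c0 = a_0 = 61/36. Peel one level at a time: if S = 1 + c*ζ/S' with S'(0) = 1, then c is the ζ-coefficient of S and S' = c*ζ/(S - 1).
S_1 = c0/f = 1 + (180/671)*ζ + (54360/450241)*ζ^2 + ...; c1 = 180/671.
S_2 = c1*ζ/(S_1 - 1) = 1 + (-302/671)*ζ + (-4/121)*ζ^2 + ...; c2 = -302/671.
S_3 = c2*ζ/(S_2 - 1) = 1 + (-122/1661)*ζ + (-58804/2758921)*ζ^2 + ...; c3 = -122/1661.
S_4 = c3*ζ/(S_3 - 1) = 1 + (-482/1661)*ζ + ...; c4 = -482/1661.

The regular C-fraction coefficients are [61/36, 180/671, -302/671, -122/1661, -482/1661].


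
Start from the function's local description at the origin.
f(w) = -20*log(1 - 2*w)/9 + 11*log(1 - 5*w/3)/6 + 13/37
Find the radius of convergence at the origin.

Branch term (-20/9)*log(1 - w/(1/2)): its argument vanishes at w = 1/2, a logarithmic branch point, modulus 1/2.
Branch term (11/6)*log(1 - w/(3/5)): its argument vanishes at w = 3/5, a logarithmic branch point, modulus 3/5.
The radius of convergence is the smallest modulus among the singular points: 1/2.

The radius of convergence is 1/2.


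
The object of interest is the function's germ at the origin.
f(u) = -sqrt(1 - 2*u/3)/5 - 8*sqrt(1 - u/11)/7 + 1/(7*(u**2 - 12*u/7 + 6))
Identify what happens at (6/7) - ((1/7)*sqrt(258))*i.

The denominator factor u**2 - 12*u/7 + 6 vanishes at (6/7) - ((1/7)*sqrt(258))*i and appears to the power 1; the numerator there equals 1/7, nonzero, and no other factor vanishes.
The branch terms are analytic at this point.
Hence a pole whose order is the multiplicity, 1.

The point is a pole of order 1.


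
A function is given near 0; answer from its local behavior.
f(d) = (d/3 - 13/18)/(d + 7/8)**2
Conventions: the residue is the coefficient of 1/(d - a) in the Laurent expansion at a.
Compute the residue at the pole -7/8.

The residue is 1/3.

At the order-2 pole -7/8 set g(d) = (d - (-7/8))^2*f(d) = d/3 - 13/18.
Order-2 pole: residue = g'(a); g'(-7/8) = 1/3, so the residue is 1/3.


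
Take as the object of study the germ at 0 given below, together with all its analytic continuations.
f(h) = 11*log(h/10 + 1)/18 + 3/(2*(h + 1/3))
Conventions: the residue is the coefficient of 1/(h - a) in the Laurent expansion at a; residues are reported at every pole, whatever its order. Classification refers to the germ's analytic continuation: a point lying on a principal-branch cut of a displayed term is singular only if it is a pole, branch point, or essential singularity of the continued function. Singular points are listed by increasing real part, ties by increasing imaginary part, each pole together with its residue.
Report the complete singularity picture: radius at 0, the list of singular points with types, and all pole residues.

Denominator factor (h + 1/3): pole of order 1 at -1/3, modulus 1/3.
Branch term (11/18)*log(1 - h/(-10)): its argument vanishes at h = -10, a logarithmic branch point, modulus 10.
The radius of convergence is the smallest modulus among the singular points: 1/3.
The branch term is analytic at -1/3 and contributes nothing to the residue; only the rational part matters.
At the order-1 pole -1/3 set g(h) = (h - (-1/3))*(rational part) = 3/2.
Simple pole: residue = g(a) at a = -1/3, which is 3/2.
List the singular points by increasing real part (a conjugate pair: the negative imaginary part first).

Radius of convergence at 0: 1/3.
At -10: a logarithmic branch point.
At -1/3: a pole of order 1; residue 3/2.
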